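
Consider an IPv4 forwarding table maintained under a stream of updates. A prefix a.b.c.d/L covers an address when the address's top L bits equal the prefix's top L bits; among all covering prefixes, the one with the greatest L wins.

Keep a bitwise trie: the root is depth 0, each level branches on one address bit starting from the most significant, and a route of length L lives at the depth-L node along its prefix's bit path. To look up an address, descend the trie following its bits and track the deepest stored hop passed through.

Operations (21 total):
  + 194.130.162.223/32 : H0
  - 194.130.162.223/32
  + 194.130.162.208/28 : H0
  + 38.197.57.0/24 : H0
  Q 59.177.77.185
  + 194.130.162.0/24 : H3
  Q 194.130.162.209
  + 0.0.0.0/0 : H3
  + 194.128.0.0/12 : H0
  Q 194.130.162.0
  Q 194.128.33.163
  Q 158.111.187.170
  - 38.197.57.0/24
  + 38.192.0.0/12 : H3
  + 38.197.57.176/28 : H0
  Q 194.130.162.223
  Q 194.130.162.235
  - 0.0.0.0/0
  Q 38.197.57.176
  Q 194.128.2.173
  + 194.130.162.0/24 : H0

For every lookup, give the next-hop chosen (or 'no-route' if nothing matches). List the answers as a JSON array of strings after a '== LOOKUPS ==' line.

Process each operation:
  + 194.130.162.223/32 (H0) depth=32
  del 194.130.162.223/32 (clear depth 32)
  + 194.130.162.208/28 (H0) depth=28
  + 38.197.57.0/24 (H0) depth=24
  ? 59.177.77.185  path d0:-→d1:-→d2:-→d3:-  best=no-route
  + 194.130.162.0/24 (H3) depth=24
  ? 194.130.162.209  path d0:-→d1:-→d2:-→d3:-→d4:-→d5:-→d6:-→d7:-→d8:-→d9:-→d10:-→d11:-→d12:-→d13:-→d14:-→d15:-→d16:-→d17:-→d18:-→d19:-→d20:-→d21:-→d22:-→d23:-→d24:H3→d25:-→d26:-→d27:-→d28:H0  best=H0
  + 0.0.0.0/0 (H3) depth=0
  + 194.128.0.0/12 (H0) depth=12
  ? 194.130.162.0  path d0:H3→d1:-→d2:-→d3:-→d4:-→d5:-→d6:-→d7:-→d8:-→d9:-→d10:-→d11:-→d12:H0→d13:-→d14:-→d15:-→d16:-→d17:-→d18:-→d19:-→d20:-→d21:-→d22:-→d23:-→d24:H3  best=H3
  ? 194.128.33.163  path d0:H3→d1:-→d2:-→d3:-→d4:-→d5:-→d6:-→d7:-→d8:-→d9:-→d10:-→d11:-→d12:H0→d13:-→d14:-  best=H0
  ? 158.111.187.170  path d0:H3→d1:-  best=H3
  del 38.197.57.0/24 (clear depth 24)
  + 38.192.0.0/12 (H3) depth=12
  + 38.197.57.176/28 (H0) depth=28
  ? 194.130.162.223  path d0:H3→d1:-→d2:-→d3:-→d4:-→d5:-→d6:-→d7:-→d8:-→d9:-→d10:-→d11:-→d12:H0→d13:-→d14:-→d15:-→d16:-→d17:-→d18:-→d19:-→d20:-→d21:-→d22:-→d23:-→d24:H3→d25:-→d26:-→d27:-→d28:H0→d29:-→d30:-→d31:-→d32:-  best=H0
  ? 194.130.162.235  path d0:H3→d1:-→d2:-→d3:-→d4:-→d5:-→d6:-→d7:-→d8:-→d9:-→d10:-→d11:-→d12:H0→d13:-→d14:-→d15:-→d16:-→d17:-→d18:-→d19:-→d20:-→d21:-→d22:-→d23:-→d24:H3→d25:-→d26:-  best=H3
  del 0.0.0.0/0 (clear depth 0)
  ? 38.197.57.176  path d0:-→d1:-→d2:-→d3:-→d4:-→d5:-→d6:-→d7:-→d8:-→d9:-→d10:-→d11:-→d12:H3→d13:-→d14:-→d15:-→d16:-→d17:-→d18:-→d19:-→d20:-→d21:-→d22:-→d23:-→d24:-→d25:-→d26:-→d27:-→d28:H0  best=H0
  ? 194.128.2.173  path d0:-→d1:-→d2:-→d3:-→d4:-→d5:-→d6:-→d7:-→d8:-→d9:-→d10:-→d11:-→d12:H0→d13:-→d14:-  best=H0
  + 194.130.162.0/24 (H0) depth=24

== LOOKUPS ==
["no-route","H0","H3","H0","H3","H0","H3","H0","H0"]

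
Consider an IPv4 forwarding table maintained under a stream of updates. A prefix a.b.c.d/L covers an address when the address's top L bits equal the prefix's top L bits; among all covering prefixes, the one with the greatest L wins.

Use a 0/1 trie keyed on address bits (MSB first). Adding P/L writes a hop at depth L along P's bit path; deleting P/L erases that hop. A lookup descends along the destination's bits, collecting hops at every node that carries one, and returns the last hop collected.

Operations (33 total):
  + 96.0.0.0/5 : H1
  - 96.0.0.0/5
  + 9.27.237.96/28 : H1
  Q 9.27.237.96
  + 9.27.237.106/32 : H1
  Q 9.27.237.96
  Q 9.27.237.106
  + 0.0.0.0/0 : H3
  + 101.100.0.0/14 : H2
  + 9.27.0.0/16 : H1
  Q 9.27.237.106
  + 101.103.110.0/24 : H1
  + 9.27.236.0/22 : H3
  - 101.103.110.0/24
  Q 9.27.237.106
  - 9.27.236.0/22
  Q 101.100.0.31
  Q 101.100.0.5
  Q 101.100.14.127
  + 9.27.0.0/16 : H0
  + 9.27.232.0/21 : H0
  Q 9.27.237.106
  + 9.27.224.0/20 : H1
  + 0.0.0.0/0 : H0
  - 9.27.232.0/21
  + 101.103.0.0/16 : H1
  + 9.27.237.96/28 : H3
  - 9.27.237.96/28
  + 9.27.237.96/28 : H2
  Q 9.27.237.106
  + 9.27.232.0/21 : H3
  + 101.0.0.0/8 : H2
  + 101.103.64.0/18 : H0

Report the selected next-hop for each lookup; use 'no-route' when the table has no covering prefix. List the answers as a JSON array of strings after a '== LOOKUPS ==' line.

Trace:
  + 96.0.0.0/5 (H1) depth=5
  - 96.0.0.0/5 clear@5
  + 9.27.237.96/28 (H1) depth=28
  Q 9.27.237.96: descend 0000100100011011111011010110 ; hops seen [H1] ; pick H1
  + 9.27.237.106/32 (H1) depth=32
  Q 9.27.237.96: descend 0000100100011011111011010110 ; hops seen [H1] ; pick H1
  Q 9.27.237.106: descend 00001001000110111110110101101010 ; hops seen [H1,H1] ; pick H1
  + 0.0.0.0/0 (H3) depth=0
  + 101.100.0.0/14 (H2) depth=14
  + 9.27.0.0/16 (H1) depth=16
  Q 9.27.237.106: descend 00001001000110111110110101101010 ; hops seen [H3,H1,H1,H1] ; pick H1
  + 101.103.110.0/24 (H1) depth=24
  + 9.27.236.0/22 (H3) depth=22
  - 101.103.110.0/24 clear@24
  Q 9.27.237.106: descend 00001001000110111110110101101010 ; hops seen [H3,H1,H3,H1,H1] ; pick H1
  - 9.27.236.0/22 clear@22
  Q 101.100.0.31: descend 01100101011001 ; hops seen [H3,H2] ; pick H2
  Q 101.100.0.5: descend 01100101011001 ; hops seen [H3,H2] ; pick H2
  Q 101.100.14.127: descend 01100101011001 ; hops seen [H3,H2] ; pick H2
  + 9.27.0.0/16 (H0) depth=16
  + 9.27.232.0/21 (H0) depth=21
  Q 9.27.237.106: descend 00001001000110111110110101101010 ; hops seen [H3,H0,H0,H1,H1] ; pick H1
  + 9.27.224.0/20 (H1) depth=20
  + 0.0.0.0/0 (H0) depth=0
  - 9.27.232.0/21 clear@21
  + 101.103.0.0/16 (H1) depth=16
  + 9.27.237.96/28 (H3) depth=28
  - 9.27.237.96/28 clear@28
  + 9.27.237.96/28 (H2) depth=28
  Q 9.27.237.106: descend 00001001000110111110110101101010 ; hops seen [H0,H0,H1,H2,H1] ; pick H1
  + 9.27.232.0/21 (H3) depth=21
  + 101.0.0.0/8 (H2) depth=8
  + 101.103.64.0/18 (H0) depth=18

== LOOKUPS ==
["H1","H1","H1","H1","H1","H2","H2","H2","H1","H1"]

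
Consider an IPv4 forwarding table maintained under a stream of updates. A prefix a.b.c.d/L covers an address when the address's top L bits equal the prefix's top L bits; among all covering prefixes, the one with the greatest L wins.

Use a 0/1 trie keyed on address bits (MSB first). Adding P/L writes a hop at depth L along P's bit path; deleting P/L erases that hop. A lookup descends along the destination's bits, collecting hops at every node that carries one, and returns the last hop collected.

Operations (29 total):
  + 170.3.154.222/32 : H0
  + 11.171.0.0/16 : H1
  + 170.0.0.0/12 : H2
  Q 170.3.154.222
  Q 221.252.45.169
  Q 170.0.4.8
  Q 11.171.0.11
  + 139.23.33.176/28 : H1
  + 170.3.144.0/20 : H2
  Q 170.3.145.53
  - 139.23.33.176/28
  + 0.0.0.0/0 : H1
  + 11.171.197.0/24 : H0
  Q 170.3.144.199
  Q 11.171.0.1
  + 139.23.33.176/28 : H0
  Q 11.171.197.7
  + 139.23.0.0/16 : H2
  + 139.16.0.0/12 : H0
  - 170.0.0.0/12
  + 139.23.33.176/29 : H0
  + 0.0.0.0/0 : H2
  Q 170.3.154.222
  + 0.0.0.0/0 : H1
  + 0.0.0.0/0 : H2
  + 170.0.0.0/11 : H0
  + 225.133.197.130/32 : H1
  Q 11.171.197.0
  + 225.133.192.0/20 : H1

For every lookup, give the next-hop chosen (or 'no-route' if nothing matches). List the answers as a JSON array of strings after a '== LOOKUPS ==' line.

Apply in order:
  add 170.3.154.222/32 -> H0 at depth 32
  add 11.171.0.0/16 -> H1 at depth 16
  add 170.0.0.0/12 -> H2 at depth 12
  ? 170.3.154.222  path d0:-→d1:-→d2:-→d3:-→d4:-→d5:-→d6:-→d7:-→d8:-→d9:-→d10:-→d11:-→d12:H2→d13:-→d14:-→d15:-→d16:-→d17:-→d18:-→d19:-→d20:-→d21:-→d22:-→d23:-→d24:-→d25:-→d26:-→d27:-→d28:-→d29:-→d30:-→d31:-→d32:H0  best=H0
  ? 221.252.45.169  path d0:-→d1:-  best=no-route
  ? 170.0.4.8  path d0:-→d1:-→d2:-→d3:-→d4:-→d5:-→d6:-→d7:-→d8:-→d9:-→d10:-→d11:-→d12:H2→d13:-→d14:-  best=H2
  ? 11.171.0.11  path d0:-→d1:-→d2:-→d3:-→d4:-→d5:-→d6:-→d7:-→d8:-→d9:-→d10:-→d11:-→d12:-→d13:-→d14:-→d15:-→d16:H1  best=H1
  add 139.23.33.176/28 -> H1 at depth 28
  add 170.3.144.0/20 -> H2 at depth 20
  ? 170.3.145.53  path d0:-→d1:-→d2:-→d3:-→d4:-→d5:-→d6:-→d7:-→d8:-→d9:-→d10:-→d11:-→d12:H2→d13:-→d14:-→d15:-→d16:-→d17:-→d18:-→d19:-→d20:H2  best=H2
  del 139.23.33.176/28 (clear depth 28)
  add 0.0.0.0/0 -> H1 at depth 0
  add 11.171.197.0/24 -> H0 at depth 24
  ? 170.3.144.199  path d0:H1→d1:-→d2:-→d3:-→d4:-→d5:-→d6:-→d7:-→d8:-→d9:-→d10:-→d11:-→d12:H2→d13:-→d14:-→d15:-→d16:-→d17:-→d18:-→d19:-→d20:H2  best=H2
  ? 11.171.0.1  path d0:H1→d1:-→d2:-→d3:-→d4:-→d5:-→d6:-→d7:-→d8:-→d9:-→d10:-→d11:-→d12:-→d13:-→d14:-→d15:-→d16:H1  best=H1
  add 139.23.33.176/28 -> H0 at depth 28
  ? 11.171.197.7  path d0:H1→d1:-→d2:-→d3:-→d4:-→d5:-→d6:-→d7:-→d8:-→d9:-→d10:-→d11:-→d12:-→d13:-→d14:-→d15:-→d16:H1→d17:-→d18:-→d19:-→d20:-→d21:-→d22:-→d23:-→d24:H0  best=H0
  add 139.23.0.0/16 -> H2 at depth 16
  add 139.16.0.0/12 -> H0 at depth 12
  del 170.0.0.0/12 (clear depth 12)
  add 139.23.33.176/29 -> H0 at depth 29
  add 0.0.0.0/0 -> H2 at depth 0
  ? 170.3.154.222  path d0:H2→d1:-→d2:-→d3:-→d4:-→d5:-→d6:-→d7:-→d8:-→d9:-→d10:-→d11:-→d12:-→d13:-→d14:-→d15:-→d16:-→d17:-→d18:-→d19:-→d20:H2→d21:-→d22:-→d23:-→d24:-→d25:-→d26:-→d27:-→d28:-→d29:-→d30:-→d31:-→d32:H0  best=H0
  add 0.0.0.0/0 -> H1 at depth 0
  add 0.0.0.0/0 -> H2 at depth 0
  add 170.0.0.0/11 -> H0 at depth 11
  add 225.133.197.130/32 -> H1 at depth 32
  ? 11.171.197.0  path d0:H2→d1:-→d2:-→d3:-→d4:-→d5:-→d6:-→d7:-→d8:-→d9:-→d10:-→d11:-→d12:-→d13:-→d14:-→d15:-→d16:H1→d17:-→d18:-→d19:-→d20:-→d21:-→d22:-→d23:-→d24:H0  best=H0
  add 225.133.192.0/20 -> H1 at depth 20

== LOOKUPS ==
["H0","no-route","H2","H1","H2","H2","H1","H0","H0","H0"]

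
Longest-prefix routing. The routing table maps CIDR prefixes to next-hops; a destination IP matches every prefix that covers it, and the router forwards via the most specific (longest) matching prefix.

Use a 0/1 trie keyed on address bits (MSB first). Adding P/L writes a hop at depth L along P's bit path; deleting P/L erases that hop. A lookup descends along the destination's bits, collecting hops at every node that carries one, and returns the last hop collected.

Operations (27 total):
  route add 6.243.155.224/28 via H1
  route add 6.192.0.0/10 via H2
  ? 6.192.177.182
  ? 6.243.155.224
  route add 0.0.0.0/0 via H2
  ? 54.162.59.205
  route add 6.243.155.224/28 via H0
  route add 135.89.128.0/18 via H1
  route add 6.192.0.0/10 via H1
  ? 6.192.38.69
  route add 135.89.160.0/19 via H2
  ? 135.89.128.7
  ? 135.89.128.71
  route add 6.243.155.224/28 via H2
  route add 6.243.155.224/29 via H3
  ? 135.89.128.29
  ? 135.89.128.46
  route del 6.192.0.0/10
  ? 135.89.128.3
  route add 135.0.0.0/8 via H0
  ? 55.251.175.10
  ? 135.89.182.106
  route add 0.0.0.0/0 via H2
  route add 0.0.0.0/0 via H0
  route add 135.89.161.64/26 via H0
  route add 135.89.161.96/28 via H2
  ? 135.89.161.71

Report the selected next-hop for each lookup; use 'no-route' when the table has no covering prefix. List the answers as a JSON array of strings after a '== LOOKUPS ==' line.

Apply in order:
  add 6.243.155.224/28 -> H1 at depth 28
  add 6.192.0.0/10 -> H2 at depth 10
  Q 6.192.177.182: descend 0000011011 ; hops seen [H2] ; pick H2
  Q 6.243.155.224: descend 0000011011110011100110111110 ; hops seen [H2,H1] ; pick H1
  add 0.0.0.0/0 -> H2 at depth 0
  Q 54.162.59.205: descend 00 ; hops seen [H2] ; pick H2
  add 6.243.155.224/28 -> H0 at depth 28
  add 135.89.128.0/18 -> H1 at depth 18
  add 6.192.0.0/10 -> H1 at depth 10
  Q 6.192.38.69: descend 0000011011 ; hops seen [H2,H1] ; pick H1
  add 135.89.160.0/19 -> H2 at depth 19
  Q 135.89.128.7: descend 100001110101100110 ; hops seen [H2,H1] ; pick H1
  Q 135.89.128.71: descend 100001110101100110 ; hops seen [H2,H1] ; pick H1
  add 6.243.155.224/28 -> H2 at depth 28
  add 6.243.155.224/29 -> H3 at depth 29
  Q 135.89.128.29: descend 100001110101100110 ; hops seen [H2,H1] ; pick H1
  Q 135.89.128.46: descend 100001110101100110 ; hops seen [H2,H1] ; pick H1
  del 6.192.0.0/10 (clear depth 10)
  Q 135.89.128.3: descend 100001110101100110 ; hops seen [H2,H1] ; pick H1
  add 135.0.0.0/8 -> H0 at depth 8
  Q 55.251.175.10: descend 00 ; hops seen [H2] ; pick H2
  Q 135.89.182.106: descend 1000011101011001101 ; hops seen [H2,H0,H1,H2] ; pick H2
  add 0.0.0.0/0 -> H2 at depth 0
  add 0.0.0.0/0 -> H0 at depth 0
  add 135.89.161.64/26 -> H0 at depth 26
  add 135.89.161.96/28 -> H2 at depth 28
  Q 135.89.161.71: descend 10000111010110011010000101 ; hops seen [H0,H0,H1,H2,H0] ; pick H0

== LOOKUPS ==
["H2","H1","H2","H1","H1","H1","H1","H1","H1","H2","H2","H0"]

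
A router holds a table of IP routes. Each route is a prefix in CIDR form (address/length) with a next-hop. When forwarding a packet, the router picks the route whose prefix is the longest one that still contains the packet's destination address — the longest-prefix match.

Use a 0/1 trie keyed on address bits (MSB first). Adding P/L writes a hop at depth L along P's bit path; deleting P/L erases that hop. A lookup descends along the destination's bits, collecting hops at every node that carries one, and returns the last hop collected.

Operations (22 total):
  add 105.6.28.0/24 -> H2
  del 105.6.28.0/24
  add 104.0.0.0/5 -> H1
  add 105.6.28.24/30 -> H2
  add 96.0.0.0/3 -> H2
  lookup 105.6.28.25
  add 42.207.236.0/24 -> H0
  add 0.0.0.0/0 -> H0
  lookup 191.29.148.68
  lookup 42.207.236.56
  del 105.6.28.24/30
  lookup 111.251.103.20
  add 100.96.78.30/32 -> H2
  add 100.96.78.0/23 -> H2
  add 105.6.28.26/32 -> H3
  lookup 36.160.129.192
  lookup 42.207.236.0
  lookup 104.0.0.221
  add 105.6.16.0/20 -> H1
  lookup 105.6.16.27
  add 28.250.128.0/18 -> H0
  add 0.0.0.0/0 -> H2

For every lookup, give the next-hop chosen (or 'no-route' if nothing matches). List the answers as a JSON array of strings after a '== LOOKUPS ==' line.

Process each operation:
  + 105.6.28.0/24 (H2) depth=24
  - 105.6.28.0/24 clear@24
  + 104.0.0.0/5 (H1) depth=5
  + 105.6.28.24/30 (H2) depth=30
  + 96.0.0.0/3 (H2) depth=3
  lookup 105.6.28.25: bits 011010010000011000011100000110 walk d0:-→d1:-→d2:-→d3:H2→d4:-→d5:H1→d6:-→d7:-→d8:-→d9:-→d10:-→d11:-→d12:-→d13:-→d14:-→d15:-→d16:-→d17:-→d18:-→d19:-→d20:-→d21:-→d22:-→d23:-→d24:-→d25:-→d26:-→d27:-→d28:-→d29:-→d30:H2 -> H2
  + 42.207.236.0/24 (H0) depth=24
  + 0.0.0.0/0 (H0) depth=0
  lookup 191.29.148.68: bits ε walk d0:H0 -> H0
  lookup 42.207.236.56: bits 001010101100111111101100 walk d0:H0→d1:-→d2:-→d3:-→d4:-→d5:-→d6:-→d7:-→d8:-→d9:-→d10:-→d11:-→d12:-→d13:-→d14:-→d15:-→d16:-→d17:-→d18:-→d19:-→d20:-→d21:-→d22:-→d23:-→d24:H0 -> H0
  - 105.6.28.24/30 clear@30
  lookup 111.251.103.20: bits 01101 walk d0:H0→d1:-→d2:-→d3:H2→d4:-→d5:H1 -> H1
  + 100.96.78.30/32 (H2) depth=32
  + 100.96.78.0/23 (H2) depth=23
  + 105.6.28.26/32 (H3) depth=32
  lookup 36.160.129.192: bits 0010 walk d0:H0→d1:-→d2:-→d3:-→d4:- -> H0
  lookup 42.207.236.0: bits 001010101100111111101100 walk d0:H0→d1:-→d2:-→d3:-→d4:-→d5:-→d6:-→d7:-→d8:-→d9:-→d10:-→d11:-→d12:-→d13:-→d14:-→d15:-→d16:-→d17:-→d18:-→d19:-→d20:-→d21:-→d22:-→d23:-→d24:H0 -> H0
  lookup 104.0.0.221: bits 0110100 walk d0:H0→d1:-→d2:-→d3:H2→d4:-→d5:H1→d6:-→d7:- -> H1
  + 105.6.16.0/20 (H1) depth=20
  lookup 105.6.16.27: bits 01101001000001100001 walk d0:H0→d1:-→d2:-→d3:H2→d4:-→d5:H1→d6:-→d7:-→d8:-→d9:-→d10:-→d11:-→d12:-→d13:-→d14:-→d15:-→d16:-→d17:-→d18:-→d19:-→d20:H1 -> H1
  + 28.250.128.0/18 (H0) depth=18
  + 0.0.0.0/0 (H2) depth=0

== LOOKUPS ==
["H2","H0","H0","H1","H0","H0","H1","H1"]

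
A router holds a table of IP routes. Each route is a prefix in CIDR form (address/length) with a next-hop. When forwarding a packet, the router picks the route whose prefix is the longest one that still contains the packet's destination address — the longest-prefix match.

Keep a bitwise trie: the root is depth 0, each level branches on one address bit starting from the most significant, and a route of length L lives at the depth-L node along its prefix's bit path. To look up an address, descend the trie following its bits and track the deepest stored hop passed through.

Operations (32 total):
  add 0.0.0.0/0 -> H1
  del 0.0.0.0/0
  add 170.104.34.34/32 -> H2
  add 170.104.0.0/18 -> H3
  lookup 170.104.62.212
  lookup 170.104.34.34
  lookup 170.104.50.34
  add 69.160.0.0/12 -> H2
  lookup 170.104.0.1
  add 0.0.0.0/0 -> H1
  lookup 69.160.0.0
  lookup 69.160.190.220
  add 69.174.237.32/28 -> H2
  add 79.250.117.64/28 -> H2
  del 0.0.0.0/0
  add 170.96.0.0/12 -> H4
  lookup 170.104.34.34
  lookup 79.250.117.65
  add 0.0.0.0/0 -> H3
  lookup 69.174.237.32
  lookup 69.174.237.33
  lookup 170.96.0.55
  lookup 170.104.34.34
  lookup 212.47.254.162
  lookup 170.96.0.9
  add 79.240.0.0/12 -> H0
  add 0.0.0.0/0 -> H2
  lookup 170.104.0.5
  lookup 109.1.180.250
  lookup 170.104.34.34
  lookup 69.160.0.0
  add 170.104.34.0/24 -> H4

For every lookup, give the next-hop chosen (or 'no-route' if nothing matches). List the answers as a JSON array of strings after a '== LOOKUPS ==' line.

Trace:
  add 0.0.0.0/0 -> H1 at depth 0
  - 0.0.0.0/0 clear@0
  add 170.104.34.34/32 -> H2 at depth 32
  add 170.104.0.0/18 -> H3 at depth 18
  lookup 170.104.62.212: bits 1010101001101000001 walk d0:-→d1:-→d2:-→d3:-→d4:-→d5:-→d6:-→d7:-→d8:-→d9:-→d10:-→d11:-→d12:-→d13:-→d14:-→d15:-→d16:-→d17:-→d18:H3→d19:- -> H3
  lookup 170.104.34.34: bits 10101010011010000010001000100010 walk d0:-→d1:-→d2:-→d3:-→d4:-→d5:-→d6:-→d7:-→d8:-→d9:-→d10:-→d11:-→d12:-→d13:-→d14:-→d15:-→d16:-→d17:-→d18:H3→d19:-→d20:-→d21:-→d22:-→d23:-→d24:-→d25:-→d26:-→d27:-→d28:-→d29:-→d30:-→d31:-→d32:H2 -> H2
  lookup 170.104.50.34: bits 1010101001101000001 walk d0:-→d1:-→d2:-→d3:-→d4:-→d5:-→d6:-→d7:-→d8:-→d9:-→d10:-→d11:-→d12:-→d13:-→d14:-→d15:-→d16:-→d17:-→d18:H3→d19:- -> H3
  add 69.160.0.0/12 -> H2 at depth 12
  lookup 170.104.0.1: bits 101010100110100000 walk d0:-→d1:-→d2:-→d3:-→d4:-→d5:-→d6:-→d7:-→d8:-→d9:-→d10:-→d11:-→d12:-→d13:-→d14:-→d15:-→d16:-→d17:-→d18:H3 -> H3
  add 0.0.0.0/0 -> H1 at depth 0
  lookup 69.160.0.0: bits 010001011010 walk d0:H1→d1:-→d2:-→d3:-→d4:-→d5:-→d6:-→d7:-→d8:-→d9:-→d10:-→d11:-→d12:H2 -> H2
  lookup 69.160.190.220: bits 010001011010 walk d0:H1→d1:-→d2:-→d3:-→d4:-→d5:-→d6:-→d7:-→d8:-→d9:-→d10:-→d11:-→d12:H2 -> H2
  add 69.174.237.32/28 -> H2 at depth 28
  add 79.250.117.64/28 -> H2 at depth 28
  - 0.0.0.0/0 clear@0
  add 170.96.0.0/12 -> H4 at depth 12
  lookup 170.104.34.34: bits 10101010011010000010001000100010 walk d0:-→d1:-→d2:-→d3:-→d4:-→d5:-→d6:-→d7:-→d8:-→d9:-→d10:-→d11:-→d12:H4→d13:-→d14:-→d15:-→d16:-→d17:-→d18:H3→d19:-→d20:-→d21:-→d22:-→d23:-→d24:-→d25:-→d26:-→d27:-→d28:-→d29:-→d30:-→d31:-→d32:H2 -> H2
  lookup 79.250.117.65: bits 0100111111111010011101010100 walk d0:-→d1:-→d2:-→d3:-→d4:-→d5:-→d6:-→d7:-→d8:-→d9:-→d10:-→d11:-→d12:-→d13:-→d14:-→d15:-→d16:-→d17:-→d18:-→d19:-→d20:-→d21:-→d22:-→d23:-→d24:-→d25:-→d26:-→d27:-→d28:H2 -> H2
  add 0.0.0.0/0 -> H3 at depth 0
  lookup 69.174.237.32: bits 0100010110101110111011010010 walk d0:H3→d1:-→d2:-→d3:-→d4:-→d5:-→d6:-→d7:-→d8:-→d9:-→d10:-→d11:-→d12:H2→d13:-→d14:-→d15:-→d16:-→d17:-→d18:-→d19:-→d20:-→d21:-→d22:-→d23:-→d24:-→d25:-→d26:-→d27:-→d28:H2 -> H2
  lookup 69.174.237.33: bits 0100010110101110111011010010 walk d0:H3→d1:-→d2:-→d3:-→d4:-→d5:-→d6:-→d7:-→d8:-→d9:-→d10:-→d11:-→d12:H2→d13:-→d14:-→d15:-→d16:-→d17:-→d18:-→d19:-→d20:-→d21:-→d22:-→d23:-→d24:-→d25:-→d26:-→d27:-→d28:H2 -> H2
  lookup 170.96.0.55: bits 101010100110 walk d0:H3→d1:-→d2:-→d3:-→d4:-→d5:-→d6:-→d7:-→d8:-→d9:-→d10:-→d11:-→d12:H4 -> H4
  lookup 170.104.34.34: bits 10101010011010000010001000100010 walk d0:H3→d1:-→d2:-→d3:-→d4:-→d5:-→d6:-→d7:-→d8:-→d9:-→d10:-→d11:-→d12:H4→d13:-→d14:-→d15:-→d16:-→d17:-→d18:H3→d19:-→d20:-→d21:-→d22:-→d23:-→d24:-→d25:-→d26:-→d27:-→d28:-→d29:-→d30:-→d31:-→d32:H2 -> H2
  lookup 212.47.254.162: bits 1 walk d0:H3→d1:- -> H3
  lookup 170.96.0.9: bits 101010100110 walk d0:H3→d1:-→d2:-→d3:-→d4:-→d5:-→d6:-→d7:-→d8:-→d9:-→d10:-→d11:-→d12:H4 -> H4
  add 79.240.0.0/12 -> H0 at depth 12
  add 0.0.0.0/0 -> H2 at depth 0
  lookup 170.104.0.5: bits 101010100110100000 walk d0:H2→d1:-→d2:-→d3:-→d4:-→d5:-→d6:-→d7:-→d8:-→d9:-→d10:-→d11:-→d12:H4→d13:-→d14:-→d15:-→d16:-→d17:-→d18:H3 -> H3
  lookup 109.1.180.250: bits 01 walk d0:H2→d1:-→d2:- -> H2
  lookup 170.104.34.34: bits 10101010011010000010001000100010 walk d0:H2→d1:-→d2:-→d3:-→d4:-→d5:-→d6:-→d7:-→d8:-→d9:-→d10:-→d11:-→d12:H4→d13:-→d14:-→d15:-→d16:-→d17:-→d18:H3→d19:-→d20:-→d21:-→d22:-→d23:-→d24:-→d25:-→d26:-→d27:-→d28:-→d29:-→d30:-→d31:-→d32:H2 -> H2
  lookup 69.160.0.0: bits 010001011010 walk d0:H2→d1:-→d2:-→d3:-→d4:-→d5:-→d6:-→d7:-→d8:-→d9:-→d10:-→d11:-→d12:H2 -> H2
  add 170.104.34.0/24 -> H4 at depth 24

== LOOKUPS ==
["H3","H2","H3","H3","H2","H2","H2","H2","H2","H2","H4","H2","H3","H4","H3","H2","H2","H2"]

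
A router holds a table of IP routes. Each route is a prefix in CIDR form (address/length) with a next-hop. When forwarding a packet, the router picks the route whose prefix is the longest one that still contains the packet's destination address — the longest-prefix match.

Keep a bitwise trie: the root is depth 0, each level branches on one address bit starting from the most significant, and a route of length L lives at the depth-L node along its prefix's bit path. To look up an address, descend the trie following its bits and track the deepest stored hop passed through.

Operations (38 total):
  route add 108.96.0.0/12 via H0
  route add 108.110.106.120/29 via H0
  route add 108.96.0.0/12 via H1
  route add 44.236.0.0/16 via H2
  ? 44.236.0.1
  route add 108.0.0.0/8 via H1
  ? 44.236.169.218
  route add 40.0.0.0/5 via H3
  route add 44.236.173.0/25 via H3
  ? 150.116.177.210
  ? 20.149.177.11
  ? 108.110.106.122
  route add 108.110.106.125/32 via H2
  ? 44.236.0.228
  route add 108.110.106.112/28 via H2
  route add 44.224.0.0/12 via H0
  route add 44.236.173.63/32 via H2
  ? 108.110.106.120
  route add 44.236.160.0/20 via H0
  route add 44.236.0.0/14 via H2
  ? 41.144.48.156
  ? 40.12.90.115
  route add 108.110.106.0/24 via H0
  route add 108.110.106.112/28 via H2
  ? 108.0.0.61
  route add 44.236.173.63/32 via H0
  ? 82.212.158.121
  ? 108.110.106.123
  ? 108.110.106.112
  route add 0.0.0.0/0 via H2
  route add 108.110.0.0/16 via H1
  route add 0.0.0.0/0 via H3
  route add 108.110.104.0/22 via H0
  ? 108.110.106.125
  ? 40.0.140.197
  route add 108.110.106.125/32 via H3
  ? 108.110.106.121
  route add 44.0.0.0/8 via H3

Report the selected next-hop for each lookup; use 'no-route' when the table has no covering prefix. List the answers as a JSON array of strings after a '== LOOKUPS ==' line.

Apply in order:
  add 108.96.0.0/12 -> H0 at depth 12
  add 108.110.106.120/29 -> H0 at depth 29
  add 108.96.0.0/12 -> H1 at depth 12
  add 44.236.0.0/16 -> H2 at depth 16
  ? 44.236.0.1  path d0:-→d1:-→d2:-→d3:-→d4:-→d5:-→d6:-→d7:-→d8:-→d9:-→d10:-→d11:-→d12:-→d13:-→d14:-→d15:-→d16:H2  best=H2
  add 108.0.0.0/8 -> H1 at depth 8
  ? 44.236.169.218  path d0:-→d1:-→d2:-→d3:-→d4:-→d5:-→d6:-→d7:-→d8:-→d9:-→d10:-→d11:-→d12:-→d13:-→d14:-→d15:-→d16:H2  best=H2
  add 40.0.0.0/5 -> H3 at depth 5
  add 44.236.173.0/25 -> H3 at depth 25
  ? 150.116.177.210  path d0:-  best=no-route
  ? 20.149.177.11  path d0:-→d1:-→d2:-  best=no-route
  ? 108.110.106.122  path d0:-→d1:-→d2:-→d3:-→d4:-→d5:-→d6:-→d7:-→d8:H1→d9:-→d10:-→d11:-→d12:H1→d13:-→d14:-→d15:-→d16:-→d17:-→d18:-→d19:-→d20:-→d21:-→d22:-→d23:-→d24:-→d25:-→d26:-→d27:-→d28:-→d29:H0  best=H0
  add 108.110.106.125/32 -> H2 at depth 32
  ? 44.236.0.228  path d0:-→d1:-→d2:-→d3:-→d4:-→d5:H3→d6:-→d7:-→d8:-→d9:-→d10:-→d11:-→d12:-→d13:-→d14:-→d15:-→d16:H2  best=H2
  add 108.110.106.112/28 -> H2 at depth 28
  add 44.224.0.0/12 -> H0 at depth 12
  add 44.236.173.63/32 -> H2 at depth 32
  ? 108.110.106.120  path d0:-→d1:-→d2:-→d3:-→d4:-→d5:-→d6:-→d7:-→d8:H1→d9:-→d10:-→d11:-→d12:H1→d13:-→d14:-→d15:-→d16:-→d17:-→d18:-→d19:-→d20:-→d21:-→d22:-→d23:-→d24:-→d25:-→d26:-→d27:-→d28:H2→d29:H0  best=H0
  add 44.236.160.0/20 -> H0 at depth 20
  add 44.236.0.0/14 -> H2 at depth 14
  ? 41.144.48.156  path d0:-→d1:-→d2:-→d3:-→d4:-→d5:H3  best=H3
  ? 40.12.90.115  path d0:-→d1:-→d2:-→d3:-→d4:-→d5:H3  best=H3
  add 108.110.106.0/24 -> H0 at depth 24
  add 108.110.106.112/28 -> H2 at depth 28
  ? 108.0.0.61  path d0:-→d1:-→d2:-→d3:-→d4:-→d5:-→d6:-→d7:-→d8:H1→d9:-  best=H1
  add 44.236.173.63/32 -> H0 at depth 32
  ? 82.212.158.121  path d0:-→d1:-→d2:-  best=no-route
  ? 108.110.106.123  path d0:-→d1:-→d2:-→d3:-→d4:-→d5:-→d6:-→d7:-→d8:H1→d9:-→d10:-→d11:-→d12:H1→d13:-→d14:-→d15:-→d16:-→d17:-→d18:-→d19:-→d20:-→d21:-→d22:-→d23:-→d24:H0→d25:-→d26:-→d27:-→d28:H2→d29:H0  best=H0
  ? 108.110.106.112  path d0:-→d1:-→d2:-→d3:-→d4:-→d5:-→d6:-→d7:-→d8:H1→d9:-→d10:-→d11:-→d12:H1→d13:-→d14:-→d15:-→d16:-→d17:-→d18:-→d19:-→d20:-→d21:-→d22:-→d23:-→d24:H0→d25:-→d26:-→d27:-→d28:H2  best=H2
  add 0.0.0.0/0 -> H2 at depth 0
  add 108.110.0.0/16 -> H1 at depth 16
  add 0.0.0.0/0 -> H3 at depth 0
  add 108.110.104.0/22 -> H0 at depth 22
  ? 108.110.106.125  path d0:H3→d1:-→d2:-→d3:-→d4:-→d5:-→d6:-→d7:-→d8:H1→d9:-→d10:-→d11:-→d12:H1→d13:-→d14:-→d15:-→d16:H1→d17:-→d18:-→d19:-→d20:-→d21:-→d22:H0→d23:-→d24:H0→d25:-→d26:-→d27:-→d28:H2→d29:H0→d30:-→d31:-→d32:H2  best=H2
  ? 40.0.140.197  path d0:H3→d1:-→d2:-→d3:-→d4:-→d5:H3  best=H3
  add 108.110.106.125/32 -> H3 at depth 32
  ? 108.110.106.121  path d0:H3→d1:-→d2:-→d3:-→d4:-→d5:-→d6:-→d7:-→d8:H1→d9:-→d10:-→d11:-→d12:H1→d13:-→d14:-→d15:-→d16:H1→d17:-→d18:-→d19:-→d20:-→d21:-→d22:H0→d23:-→d24:H0→d25:-→d26:-→d27:-→d28:H2→d29:H0  best=H0
  add 44.0.0.0/8 -> H3 at depth 8

== LOOKUPS ==
["H2","H2","no-route","no-route","H0","H2","H0","H3","H3","H1","no-route","H0","H2","H2","H3","H0"]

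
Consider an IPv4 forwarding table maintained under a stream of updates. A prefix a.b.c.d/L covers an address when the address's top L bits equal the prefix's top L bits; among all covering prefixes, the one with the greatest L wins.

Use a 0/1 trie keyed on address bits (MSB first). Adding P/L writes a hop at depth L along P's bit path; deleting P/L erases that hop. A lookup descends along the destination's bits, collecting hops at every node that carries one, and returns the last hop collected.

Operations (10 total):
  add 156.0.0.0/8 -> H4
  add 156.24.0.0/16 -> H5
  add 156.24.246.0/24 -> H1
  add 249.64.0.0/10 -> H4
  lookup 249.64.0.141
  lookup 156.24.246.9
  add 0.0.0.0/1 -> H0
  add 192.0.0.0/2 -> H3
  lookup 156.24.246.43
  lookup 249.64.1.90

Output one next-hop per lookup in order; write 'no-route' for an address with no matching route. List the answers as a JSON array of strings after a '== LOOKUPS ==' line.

Apply in order:
  + 156.0.0.0/8 (H4) depth=8
  + 156.24.0.0/16 (H5) depth=16
  + 156.24.246.0/24 (H1) depth=24
  + 249.64.0.0/10 (H4) depth=10
  lookup 249.64.0.141: bits 1111100101 walk d0:-→d1:-→d2:-→d3:-→d4:-→d5:-→d6:-→d7:-→d8:-→d9:-→d10:H4 -> H4
  lookup 156.24.246.9: bits 100111000001100011110110 walk d0:-→d1:-→d2:-→d3:-→d4:-→d5:-→d6:-→d7:-→d8:H4→d9:-→d10:-→d11:-→d12:-→d13:-→d14:-→d15:-→d16:H5→d17:-→d18:-→d19:-→d20:-→d21:-→d22:-→d23:-→d24:H1 -> H1
  + 0.0.0.0/1 (H0) depth=1
  + 192.0.0.0/2 (H3) depth=2
  lookup 156.24.246.43: bits 100111000001100011110110 walk d0:-→d1:-→d2:-→d3:-→d4:-→d5:-→d6:-→d7:-→d8:H4→d9:-→d10:-→d11:-→d12:-→d13:-→d14:-→d15:-→d16:H5→d17:-→d18:-→d19:-→d20:-→d21:-→d22:-→d23:-→d24:H1 -> H1
  lookup 249.64.1.90: bits 1111100101 walk d0:-→d1:-→d2:H3→d3:-→d4:-→d5:-→d6:-→d7:-→d8:-→d9:-→d10:H4 -> H4

== LOOKUPS ==
["H4","H1","H1","H4"]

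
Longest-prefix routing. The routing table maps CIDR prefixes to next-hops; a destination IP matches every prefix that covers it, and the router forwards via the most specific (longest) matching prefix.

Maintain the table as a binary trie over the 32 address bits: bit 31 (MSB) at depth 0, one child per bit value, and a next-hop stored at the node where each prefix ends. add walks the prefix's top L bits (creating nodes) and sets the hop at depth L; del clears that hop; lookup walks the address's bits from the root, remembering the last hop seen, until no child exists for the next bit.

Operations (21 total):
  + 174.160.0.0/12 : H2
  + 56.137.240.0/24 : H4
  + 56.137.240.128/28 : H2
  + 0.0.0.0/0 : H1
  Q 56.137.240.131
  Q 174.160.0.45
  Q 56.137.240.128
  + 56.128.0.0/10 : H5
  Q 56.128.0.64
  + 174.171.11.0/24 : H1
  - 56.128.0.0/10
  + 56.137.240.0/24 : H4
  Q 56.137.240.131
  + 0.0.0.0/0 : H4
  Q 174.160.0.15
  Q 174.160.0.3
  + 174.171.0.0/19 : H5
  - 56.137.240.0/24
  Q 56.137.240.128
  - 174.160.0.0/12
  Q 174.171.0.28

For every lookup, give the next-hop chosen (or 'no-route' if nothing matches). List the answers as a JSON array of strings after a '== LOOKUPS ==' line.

Process each operation:
  add 174.160.0.0/12 -> H2 at depth 12
  add 56.137.240.0/24 -> H4 at depth 24
  add 56.137.240.128/28 -> H2 at depth 28
  add 0.0.0.0/0 -> H1 at depth 0
  ? 56.137.240.131  path d0:H1→d1:-→d2:-→d3:-→d4:-→d5:-→d6:-→d7:-→d8:-→d9:-→d10:-→d11:-→d12:-→d13:-→d14:-→d15:-→d16:-→d17:-→d18:-→d19:-→d20:-→d21:-→d22:-→d23:-→d24:H4→d25:-→d26:-→d27:-→d28:H2  best=H2
  ? 174.160.0.45  path d0:H1→d1:-→d2:-→d3:-→d4:-→d5:-→d6:-→d7:-→d8:-→d9:-→d10:-→d11:-→d12:H2  best=H2
  ? 56.137.240.128  path d0:H1→d1:-→d2:-→d3:-→d4:-→d5:-→d6:-→d7:-→d8:-→d9:-→d10:-→d11:-→d12:-→d13:-→d14:-→d15:-→d16:-→d17:-→d18:-→d19:-→d20:-→d21:-→d22:-→d23:-→d24:H4→d25:-→d26:-→d27:-→d28:H2  best=H2
  add 56.128.0.0/10 -> H5 at depth 10
  ? 56.128.0.64  path d0:H1→d1:-→d2:-→d3:-→d4:-→d5:-→d6:-→d7:-→d8:-→d9:-→d10:H5→d11:-→d12:-  best=H5
  add 174.171.11.0/24 -> H1 at depth 24
  del 56.128.0.0/10 (clear depth 10)
  add 56.137.240.0/24 -> H4 at depth 24
  ? 56.137.240.131  path d0:H1→d1:-→d2:-→d3:-→d4:-→d5:-→d6:-→d7:-→d8:-→d9:-→d10:-→d11:-→d12:-→d13:-→d14:-→d15:-→d16:-→d17:-→d18:-→d19:-→d20:-→d21:-→d22:-→d23:-→d24:H4→d25:-→d26:-→d27:-→d28:H2  best=H2
  add 0.0.0.0/0 -> H4 at depth 0
  ? 174.160.0.15  path d0:H4→d1:-→d2:-→d3:-→d4:-→d5:-→d6:-→d7:-→d8:-→d9:-→d10:-→d11:-→d12:H2  best=H2
  ? 174.160.0.3  path d0:H4→d1:-→d2:-→d3:-→d4:-→d5:-→d6:-→d7:-→d8:-→d9:-→d10:-→d11:-→d12:H2  best=H2
  add 174.171.0.0/19 -> H5 at depth 19
  del 56.137.240.0/24 (clear depth 24)
  ? 56.137.240.128  path d0:H4→d1:-→d2:-→d3:-→d4:-→d5:-→d6:-→d7:-→d8:-→d9:-→d10:-→d11:-→d12:-→d13:-→d14:-→d15:-→d16:-→d17:-→d18:-→d19:-→d20:-→d21:-→d22:-→d23:-→d24:-→d25:-→d26:-→d27:-→d28:H2  best=H2
  del 174.160.0.0/12 (clear depth 12)
  ? 174.171.0.28  path d0:H4→d1:-→d2:-→d3:-→d4:-→d5:-→d6:-→d7:-→d8:-→d9:-→d10:-→d11:-→d12:-→d13:-→d14:-→d15:-→d16:-→d17:-→d18:-→d19:H5→d20:-  best=H5

== LOOKUPS ==
["H2","H2","H2","H5","H2","H2","H2","H2","H5"]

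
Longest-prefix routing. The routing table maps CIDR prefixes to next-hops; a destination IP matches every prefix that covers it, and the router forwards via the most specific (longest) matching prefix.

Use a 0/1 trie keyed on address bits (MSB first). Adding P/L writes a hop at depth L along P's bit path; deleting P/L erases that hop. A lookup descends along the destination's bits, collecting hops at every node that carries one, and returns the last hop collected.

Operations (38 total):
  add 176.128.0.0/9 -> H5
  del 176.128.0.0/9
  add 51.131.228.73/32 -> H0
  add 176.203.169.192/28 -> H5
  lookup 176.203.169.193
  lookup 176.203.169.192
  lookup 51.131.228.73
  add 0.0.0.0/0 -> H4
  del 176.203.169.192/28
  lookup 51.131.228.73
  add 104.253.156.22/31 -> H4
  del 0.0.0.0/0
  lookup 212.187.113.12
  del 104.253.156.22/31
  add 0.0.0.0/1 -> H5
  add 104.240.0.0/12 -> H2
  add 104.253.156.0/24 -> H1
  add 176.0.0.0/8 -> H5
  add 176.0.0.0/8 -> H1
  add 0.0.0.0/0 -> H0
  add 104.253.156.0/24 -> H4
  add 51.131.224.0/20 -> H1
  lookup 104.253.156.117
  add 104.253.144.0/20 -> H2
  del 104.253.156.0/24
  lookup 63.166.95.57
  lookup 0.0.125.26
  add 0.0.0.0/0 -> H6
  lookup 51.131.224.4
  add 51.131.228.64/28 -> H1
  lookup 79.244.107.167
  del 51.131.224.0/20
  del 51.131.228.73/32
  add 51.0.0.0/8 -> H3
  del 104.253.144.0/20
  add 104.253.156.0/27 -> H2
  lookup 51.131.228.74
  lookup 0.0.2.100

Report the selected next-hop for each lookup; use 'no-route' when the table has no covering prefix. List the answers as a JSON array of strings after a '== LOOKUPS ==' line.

Process each operation:
  add 176.128.0.0/9 -> H5 at depth 9
  - 176.128.0.0/9 clear@9
  add 51.131.228.73/32 -> H0 at depth 32
  add 176.203.169.192/28 -> H5 at depth 28
  Q 176.203.169.193: descend 1011000011001011101010011100 ; hops seen [H5] ; pick H5
  Q 176.203.169.192: descend 1011000011001011101010011100 ; hops seen [H5] ; pick H5
  Q 51.131.228.73: descend 00110011100000111110010001001001 ; hops seen [H0] ; pick H0
  add 0.0.0.0/0 -> H4 at depth 0
  - 176.203.169.192/28 clear@28
  Q 51.131.228.73: descend 00110011100000111110010001001001 ; hops seen [H4,H0] ; pick H0
  add 104.253.156.22/31 -> H4 at depth 31
  - 0.0.0.0/0 clear@0
  Q 212.187.113.12: descend 1 ; hops seen [∅] ; pick no-route
  - 104.253.156.22/31 clear@31
  add 0.0.0.0/1 -> H5 at depth 1
  add 104.240.0.0/12 -> H2 at depth 12
  add 104.253.156.0/24 -> H1 at depth 24
  add 176.0.0.0/8 -> H5 at depth 8
  add 176.0.0.0/8 -> H1 at depth 8
  add 0.0.0.0/0 -> H0 at depth 0
  add 104.253.156.0/24 -> H4 at depth 24
  add 51.131.224.0/20 -> H1 at depth 20
  Q 104.253.156.117: descend 0110100011111101100111000 ; hops seen [H0,H5,H2,H4] ; pick H4
  add 104.253.144.0/20 -> H2 at depth 20
  - 104.253.156.0/24 clear@24
  Q 63.166.95.57: descend 0011 ; hops seen [H0,H5] ; pick H5
  Q 0.0.125.26: descend 00 ; hops seen [H0,H5] ; pick H5
  add 0.0.0.0/0 -> H6 at depth 0
  Q 51.131.224.4: descend 001100111000001111100 ; hops seen [H6,H5,H1] ; pick H1
  add 51.131.228.64/28 -> H1 at depth 28
  Q 79.244.107.167: descend 01 ; hops seen [H6,H5] ; pick H5
  - 51.131.224.0/20 clear@20
  - 51.131.228.73/32 clear@32
  add 51.0.0.0/8 -> H3 at depth 8
  - 104.253.144.0/20 clear@20
  add 104.253.156.0/27 -> H2 at depth 27
  Q 51.131.228.74: descend 001100111000001111100100010010 ; hops seen [H6,H5,H3,H1] ; pick H1
  Q 0.0.2.100: descend 00 ; hops seen [H6,H5] ; pick H5

== LOOKUPS ==
["H5","H5","H0","H0","no-route","H4","H5","H5","H1","H5","H1","H5"]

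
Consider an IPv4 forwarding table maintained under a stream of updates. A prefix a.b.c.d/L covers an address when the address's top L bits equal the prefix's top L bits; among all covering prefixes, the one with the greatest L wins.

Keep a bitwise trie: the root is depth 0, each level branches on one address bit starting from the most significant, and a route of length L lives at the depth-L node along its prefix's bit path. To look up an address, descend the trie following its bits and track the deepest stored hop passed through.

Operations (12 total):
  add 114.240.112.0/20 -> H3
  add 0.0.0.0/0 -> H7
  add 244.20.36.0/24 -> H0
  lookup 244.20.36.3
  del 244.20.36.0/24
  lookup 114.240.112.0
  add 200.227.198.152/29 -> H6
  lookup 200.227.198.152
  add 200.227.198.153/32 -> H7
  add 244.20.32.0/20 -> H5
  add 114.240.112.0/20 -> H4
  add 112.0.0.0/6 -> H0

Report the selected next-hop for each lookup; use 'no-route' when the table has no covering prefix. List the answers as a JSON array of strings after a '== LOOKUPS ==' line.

Trace:
  + 114.240.112.0/20 (H3) depth=20
  + 0.0.0.0/0 (H7) depth=0
  + 244.20.36.0/24 (H0) depth=24
  lookup 244.20.36.3: bits 111101000001010000100100 walk d0:H7→d1:-→d2:-→d3:-→d4:-→d5:-→d6:-→d7:-→d8:-→d9:-→d10:-→d11:-→d12:-→d13:-→d14:-→d15:-→d16:-→d17:-→d18:-→d19:-→d20:-→d21:-→d22:-→d23:-→d24:H0 -> H0
  del 244.20.36.0/24 (clear depth 24)
  lookup 114.240.112.0: bits 01110010111100000111 walk d0:H7→d1:-→d2:-→d3:-→d4:-→d5:-→d6:-→d7:-→d8:-→d9:-→d10:-→d11:-→d12:-→d13:-→d14:-→d15:-→d16:-→d17:-→d18:-→d19:-→d20:H3 -> H3
  + 200.227.198.152/29 (H6) depth=29
  lookup 200.227.198.152: bits 11001000111000111100011010011 walk d0:H7→d1:-→d2:-→d3:-→d4:-→d5:-→d6:-→d7:-→d8:-→d9:-→d10:-→d11:-→d12:-→d13:-→d14:-→d15:-→d16:-→d17:-→d18:-→d19:-→d20:-→d21:-→d22:-→d23:-→d24:-→d25:-→d26:-→d27:-→d28:-→d29:H6 -> H6
  + 200.227.198.153/32 (H7) depth=32
  + 244.20.32.0/20 (H5) depth=20
  + 114.240.112.0/20 (H4) depth=20
  + 112.0.0.0/6 (H0) depth=6

== LOOKUPS ==
["H0","H3","H6"]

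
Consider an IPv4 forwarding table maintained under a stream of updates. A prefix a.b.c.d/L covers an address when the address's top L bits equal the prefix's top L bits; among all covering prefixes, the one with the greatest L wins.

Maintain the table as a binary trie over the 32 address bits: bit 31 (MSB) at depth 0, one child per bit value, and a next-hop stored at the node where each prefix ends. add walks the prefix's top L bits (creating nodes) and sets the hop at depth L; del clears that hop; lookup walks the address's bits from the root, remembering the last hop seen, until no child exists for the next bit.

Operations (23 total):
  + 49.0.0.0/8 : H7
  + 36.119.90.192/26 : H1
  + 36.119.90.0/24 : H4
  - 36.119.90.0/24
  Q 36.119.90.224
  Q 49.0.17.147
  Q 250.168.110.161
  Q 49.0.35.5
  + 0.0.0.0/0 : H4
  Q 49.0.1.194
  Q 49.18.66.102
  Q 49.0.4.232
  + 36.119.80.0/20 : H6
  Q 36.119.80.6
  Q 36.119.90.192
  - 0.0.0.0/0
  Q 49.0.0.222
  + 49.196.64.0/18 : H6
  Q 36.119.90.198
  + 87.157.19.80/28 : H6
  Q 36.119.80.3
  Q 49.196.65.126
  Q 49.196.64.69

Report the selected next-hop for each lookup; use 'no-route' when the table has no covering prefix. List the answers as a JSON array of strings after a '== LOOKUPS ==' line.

Apply in order:
  add 49.0.0.0/8 -> H7 at depth 8
  add 36.119.90.192/26 -> H1 at depth 26
  add 36.119.90.0/24 -> H4 at depth 24
  del 36.119.90.0/24 (clear depth 24)
  Q 36.119.90.224: descend 00100100011101110101101011 ; hops seen [H1] ; pick H1
  Q 49.0.17.147: descend 00110001 ; hops seen [H7] ; pick H7
  Q 250.168.110.161: descend ε ; hops seen [∅] ; pick no-route
  Q 49.0.35.5: descend 00110001 ; hops seen [H7] ; pick H7
  add 0.0.0.0/0 -> H4 at depth 0
  Q 49.0.1.194: descend 00110001 ; hops seen [H4,H7] ; pick H7
  Q 49.18.66.102: descend 00110001 ; hops seen [H4,H7] ; pick H7
  Q 49.0.4.232: descend 00110001 ; hops seen [H4,H7] ; pick H7
  add 36.119.80.0/20 -> H6 at depth 20
  Q 36.119.80.6: descend 00100100011101110101 ; hops seen [H4,H6] ; pick H6
  Q 36.119.90.192: descend 00100100011101110101101011 ; hops seen [H4,H6,H1] ; pick H1
  del 0.0.0.0/0 (clear depth 0)
  Q 49.0.0.222: descend 00110001 ; hops seen [H7] ; pick H7
  add 49.196.64.0/18 -> H6 at depth 18
  Q 36.119.90.198: descend 00100100011101110101101011 ; hops seen [H6,H1] ; pick H1
  add 87.157.19.80/28 -> H6 at depth 28
  Q 36.119.80.3: descend 00100100011101110101 ; hops seen [H6] ; pick H6
  Q 49.196.65.126: descend 001100011100010001 ; hops seen [H7,H6] ; pick H6
  Q 49.196.64.69: descend 001100011100010001 ; hops seen [H7,H6] ; pick H6

== LOOKUPS ==
["H1","H7","no-route","H7","H7","H7","H7","H6","H1","H7","H1","H6","H6","H6"]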